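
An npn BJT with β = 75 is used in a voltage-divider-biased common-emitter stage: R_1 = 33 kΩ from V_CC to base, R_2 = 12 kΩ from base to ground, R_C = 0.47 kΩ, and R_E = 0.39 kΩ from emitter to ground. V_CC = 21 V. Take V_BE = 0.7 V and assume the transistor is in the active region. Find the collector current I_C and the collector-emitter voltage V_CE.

Thevenize the base divider: V_Th = V_CC·R_2/(R_1+R_2) = 21×12/45 = 5.6 V, R_Th = R_1‖R_2 = 8.8 kΩ.
Base-emitter loop: V_Th = I_B·R_Th + V_BE + (β+1)I_B·R_E, so I_B = (5.6 − 0.7) / (8.8 + 76×0.39) = 0.127 mA.
I_C = β·I_B = 75×0.127 = 9.56 mA, and I_E = (β+1)I_B = 9.69 mA.
V_CE = V_CC − I_C·R_C − I_E·R_E = 21 − 9.56×0.47 − 9.69×0.39 = 12.7 V.
V_CE = 12.7 V > 0.2 V confirms active-region operation.

I_C ≈ 9.6 mA, V_CE ≈ 13 V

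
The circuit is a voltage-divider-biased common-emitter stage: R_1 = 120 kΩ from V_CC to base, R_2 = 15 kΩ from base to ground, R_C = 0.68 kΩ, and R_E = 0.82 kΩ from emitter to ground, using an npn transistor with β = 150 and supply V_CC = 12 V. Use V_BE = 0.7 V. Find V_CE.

Thevenize the base divider: V_Th = V_CC·R_2/(R_1+R_2) = 12×15/135 = 1.33 V, R_Th = R_1‖R_2 = 13.3 kΩ.
Base-emitter loop: V_Th = I_B·R_Th + V_BE + (β+1)I_B·R_E, so I_B = (1.33 − 0.7) / (13.3 + 151×0.82) = 0.00462 mA.
I_C = β·I_B = 150×0.00462 = 0.693 mA, and I_E = (β+1)I_B = 0.697 mA.
V_CE = V_CC − I_C·R_C − I_E·R_E = 12 − 0.693×0.68 − 0.697×0.82 = 11 V.
V_CE = 11 V > 0.2 V confirms active-region operation.

V_CE ≈ 11 V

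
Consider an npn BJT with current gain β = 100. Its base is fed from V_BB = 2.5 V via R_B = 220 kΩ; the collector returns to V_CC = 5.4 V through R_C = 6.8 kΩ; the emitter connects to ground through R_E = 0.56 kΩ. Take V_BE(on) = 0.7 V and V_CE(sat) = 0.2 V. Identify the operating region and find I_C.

active; I_C ≈ 0.65 mA

Assume active. Base-emitter loop: I_B = (V_BB − V_BE)/(R_B + (β+1)R_E) = (2.5 − 0.7)/(220 + 101×0.56) = 0.00651 mA.
I_C = β·I_B = 100×0.00651 = 0.651 mA.
V_CE = V_CC − I_C·R_C − I_E·R_E = 5.4 − 0.651×6.8 − 0.657×0.56 = 0.606 V > V_CE(sat), so the active-region assumption holds.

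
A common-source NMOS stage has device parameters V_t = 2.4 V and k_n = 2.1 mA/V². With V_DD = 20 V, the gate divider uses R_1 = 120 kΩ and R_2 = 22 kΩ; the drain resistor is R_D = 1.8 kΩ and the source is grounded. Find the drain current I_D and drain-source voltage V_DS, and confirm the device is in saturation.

V_G = V_DD·R_2/(R_1+R_2) = 20×22/142 = 3.1 V. With the source grounded, V_GS = V_G = 3.1 V.
Assume saturation: I_D = (k_n/2)(V_GS − V_t)² = (2.1/2)×(3.1 − 2.4)² = 1.05×0.699² = 0.512 mA.
V_DS = V_DD − I_D·R_D = 20 − 0.512×1.8 = 19.1 V.
Saturation requires V_DS ≥ V_GS − V_t = 0.699 V; 19.1 ≥ 0.699 ✓.

I_D ≈ 0.51 mA, V_DS ≈ 19 V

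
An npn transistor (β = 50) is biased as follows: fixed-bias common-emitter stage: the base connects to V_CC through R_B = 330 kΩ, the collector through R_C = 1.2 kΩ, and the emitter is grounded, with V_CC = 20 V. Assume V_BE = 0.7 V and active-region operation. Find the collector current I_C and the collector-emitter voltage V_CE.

Base loop: V_CC = I_B·R_B + V_BE, so I_B = (20 − 0.7)/330 kΩ = 0.0585 mA.
In the active region I_C = β·I_B = 50 × 0.0585 = 2.92 mA.
Collector loop: V_CE = V_CC − I_C·R_C = 20 − 2.92×1.2 = 16.5 V.
Since V_CE = 16.5 V > V_CE(sat) ≈ 0.2 V, the transistor is in the active region as assumed.

I_C ≈ 2.9 mA, V_CE ≈ 16 V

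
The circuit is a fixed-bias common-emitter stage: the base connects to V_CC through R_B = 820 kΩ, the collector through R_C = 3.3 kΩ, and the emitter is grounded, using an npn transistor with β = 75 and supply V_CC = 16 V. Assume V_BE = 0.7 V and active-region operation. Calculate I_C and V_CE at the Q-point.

I_C ≈ 1.4 mA, V_CE ≈ 11 V

Base loop: V_CC = I_B·R_B + V_BE, so I_B = (16 − 0.7)/820 kΩ = 0.0187 mA.
In the active region I_C = β·I_B = 75 × 0.0187 = 1.4 mA.
Collector loop: V_CE = V_CC − I_C·R_C = 16 − 1.4×3.3 = 11.4 V.
Since V_CE = 11.4 V > V_CE(sat) ≈ 0.2 V, the transistor is in the active region as assumed.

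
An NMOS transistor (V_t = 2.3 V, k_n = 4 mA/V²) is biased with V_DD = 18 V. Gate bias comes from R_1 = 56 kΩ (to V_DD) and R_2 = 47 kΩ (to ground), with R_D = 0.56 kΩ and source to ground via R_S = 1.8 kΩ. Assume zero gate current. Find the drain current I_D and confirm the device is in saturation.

V_G = V_DD·R_2/(R_1+R_2) = 18×47/103 = 8.21 V.
Assume saturation: I_D = (k_n/2)(V_GS − V_t)² with V_GS = V_G − I_D·R_S = 8.21 − 1.8·I_D.
Substituting gives 6.48·I_D² − 43.6·I_D + 69.9 = 0, with roots I_D = 2.65 or 4.08 mA.
The root I_D = 4.08 mA gives V_GS = 0.872 V ≤ V_t, so take I_D = 2.65 mA.
Then V_GS = 3.45 V and V_DS = V_DD − I_D(R_D+R_S) = 18 − 2.65×2.36 = 11.8 V.
Saturation requires V_DS ≥ V_GS − V_t = 1.15 V; 11.8 ≥ 1.15 ✓.

I_D ≈ 2.6 mA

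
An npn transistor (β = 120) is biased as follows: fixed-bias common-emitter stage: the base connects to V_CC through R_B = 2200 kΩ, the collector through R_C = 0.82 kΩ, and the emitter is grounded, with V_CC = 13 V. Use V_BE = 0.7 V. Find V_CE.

Base loop: V_CC = I_B·R_B + V_BE, so I_B = (13 − 0.7)/2200 kΩ = 0.00559 mA.
In the active region I_C = β·I_B = 120 × 0.00559 = 0.671 mA.
Collector loop: V_CE = V_CC − I_C·R_C = 13 − 0.671×0.82 = 12.4 V.
Since V_CE = 12.4 V > V_CE(sat) ≈ 0.2 V, the transistor is in the active region as assumed.

V_CE ≈ 12 V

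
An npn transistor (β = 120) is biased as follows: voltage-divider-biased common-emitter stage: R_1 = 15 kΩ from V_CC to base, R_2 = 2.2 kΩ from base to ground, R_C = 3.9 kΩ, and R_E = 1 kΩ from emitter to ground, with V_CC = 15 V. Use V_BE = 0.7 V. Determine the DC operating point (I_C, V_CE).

Thevenize the base divider: V_Th = V_CC·R_2/(R_1+R_2) = 15×2.2/17.2 = 1.92 V, R_Th = R_1‖R_2 = 1.92 kΩ.
Base-emitter loop: V_Th = I_B·R_Th + V_BE + (β+1)I_B·R_E, so I_B = (1.92 − 0.7) / (1.92 + 121×1) = 0.00991 mA.
I_C = β·I_B = 120×0.00991 = 1.19 mA, and I_E = (β+1)I_B = 1.2 mA.
V_CE = V_CC − I_C·R_C − I_E·R_E = 15 − 1.19×3.9 − 1.2×1 = 9.16 V.
V_CE = 9.16 V > 0.2 V confirms active-region operation.

I_C ≈ 1.2 mA, V_CE ≈ 9.2 V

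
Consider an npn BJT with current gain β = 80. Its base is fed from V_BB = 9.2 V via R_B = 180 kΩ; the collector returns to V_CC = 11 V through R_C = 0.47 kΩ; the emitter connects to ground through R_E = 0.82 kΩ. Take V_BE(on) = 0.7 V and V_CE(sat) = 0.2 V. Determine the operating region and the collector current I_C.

Assume active. Base-emitter loop: I_B = (V_BB − V_BE)/(R_B + (β+1)R_E) = (9.2 − 0.7)/(180 + 81×0.82) = 0.0345 mA.
I_C = β·I_B = 80×0.0345 = 2.76 mA.
V_CE = V_CC − I_C·R_C − I_E·R_E = 11 − 2.76×0.47 − 2.79×0.82 = 7.41 V > V_CE(sat), so the active-region assumption holds.

active; I_C ≈ 2.8 mA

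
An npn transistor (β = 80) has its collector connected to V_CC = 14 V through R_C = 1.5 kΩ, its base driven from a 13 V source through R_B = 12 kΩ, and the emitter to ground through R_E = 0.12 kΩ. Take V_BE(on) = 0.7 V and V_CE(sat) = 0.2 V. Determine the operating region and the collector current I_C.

Assume active: I_B = (13 − 0.7)/(12 + 81×0.12) = 0.566 mA, I_C = β·I_B = 45.3 mA.
Then V_CE = 14 − 45.3×1.5 − 45.9×0.12 = -59.5 V < 0.2 V — the active assumption fails.
Re-solve with V_CE = 0.2 V. KCL at the emitter: V_E/R_E = (V_BB−0.7−V_E)/R_B + (V_CC−0.2−V_E)/R_C, giving V_E = 1.13 V.
I_C = (V_CC − 0.2 − V_E)/R_C = (13.8 − 1.13)/1.5 = 8.45 mA.
Check: I_B = (12.3 − 1.13)/12 = 0.931 mA, and β·I_B = 74.5 mA > I_C, confirming saturation.

saturation; I_C ≈ 8.4 mA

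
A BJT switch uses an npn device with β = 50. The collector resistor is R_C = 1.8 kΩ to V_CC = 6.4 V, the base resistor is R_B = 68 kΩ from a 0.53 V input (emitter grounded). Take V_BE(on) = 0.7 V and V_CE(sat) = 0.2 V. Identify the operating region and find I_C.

V_BB = 0.53 V ≤ V_BE(on) = 0.7 V, so the base-emitter junction is not forward biased.
The transistor is in cutoff: I_B = I_C = 0.

cutoff; I_C ≈ 0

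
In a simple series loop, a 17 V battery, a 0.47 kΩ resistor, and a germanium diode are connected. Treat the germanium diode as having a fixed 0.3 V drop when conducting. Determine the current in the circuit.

I ≈ 36 mA

KVL around the loop: 17 = V_D + I·R = 0.3 + I × 0.47 kΩ.
So I = (17 − 0.3) / 0.47 kΩ = 16.7 / 0.47 = 35.5 mA.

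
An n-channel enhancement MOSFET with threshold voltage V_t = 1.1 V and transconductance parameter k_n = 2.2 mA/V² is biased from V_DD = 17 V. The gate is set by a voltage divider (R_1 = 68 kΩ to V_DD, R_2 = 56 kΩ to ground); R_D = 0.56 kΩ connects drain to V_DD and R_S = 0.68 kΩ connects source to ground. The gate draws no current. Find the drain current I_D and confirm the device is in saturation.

V_G = V_DD·R_2/(R_1+R_2) = 17×56/124 = 7.68 V.
Assume saturation: I_D = (k_n/2)(V_GS − V_t)² with V_GS = V_G − I_D·R_S = 7.68 − 0.68·I_D.
Substituting gives 0.509·I_D² − 10.8·I_D + 47.6 = 0, with roots I_D = 6.19 or 15.1 mA.
The root I_D = 15.1 mA gives V_GS = -2.61 V ≤ V_t, so take I_D = 6.19 mA.
Then V_GS = 3.47 V and V_DS = V_DD − I_D(R_D+R_S) = 17 − 6.19×1.24 = 9.33 V.
Saturation requires V_DS ≥ V_GS − V_t = 2.37 V; 9.33 ≥ 2.37 ✓.

I_D ≈ 6.2 mA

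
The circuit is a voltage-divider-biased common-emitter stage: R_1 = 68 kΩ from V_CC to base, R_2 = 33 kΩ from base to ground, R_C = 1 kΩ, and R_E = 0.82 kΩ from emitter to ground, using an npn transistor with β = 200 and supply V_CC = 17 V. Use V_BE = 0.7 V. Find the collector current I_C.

I_C ≈ 5.2 mA

Thevenize the base divider: V_Th = V_CC·R_2/(R_1+R_2) = 17×33/101 = 5.55 V, R_Th = R_1‖R_2 = 22.2 kΩ.
Base-emitter loop: V_Th = I_B·R_Th + V_BE + (β+1)I_B·R_E, so I_B = (5.55 − 0.7) / (22.2 + 201×0.82) = 0.026 mA.
I_C = β·I_B = 200×0.026 = 5.19 mA, and I_E = (β+1)I_B = 5.22 mA.
V_CE = V_CC − I_C·R_C − I_E·R_E = 17 − 5.19×1 − 5.22×0.82 = 7.53 V.
V_CE = 7.53 V > 0.2 V confirms active-region operation.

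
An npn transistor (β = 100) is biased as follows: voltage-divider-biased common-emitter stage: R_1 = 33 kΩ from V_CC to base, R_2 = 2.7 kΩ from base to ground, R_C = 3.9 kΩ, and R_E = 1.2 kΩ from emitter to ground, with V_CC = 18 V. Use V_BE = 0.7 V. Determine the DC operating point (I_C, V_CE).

I_C ≈ 0.53 mA, V_CE ≈ 15 V

Thevenize the base divider: V_Th = V_CC·R_2/(R_1+R_2) = 18×2.7/35.7 = 1.36 V, R_Th = R_1‖R_2 = 2.5 kΩ.
Base-emitter loop: V_Th = I_B·R_Th + V_BE + (β+1)I_B·R_E, so I_B = (1.36 − 0.7) / (2.5 + 101×1.2) = 0.00535 mA.
I_C = β·I_B = 100×0.00535 = 0.535 mA, and I_E = (β+1)I_B = 0.54 mA.
V_CE = V_CC − I_C·R_C − I_E·R_E = 18 − 0.535×3.9 − 0.54×1.2 = 15.3 V.
V_CE = 15.3 V > 0.2 V confirms active-region operation.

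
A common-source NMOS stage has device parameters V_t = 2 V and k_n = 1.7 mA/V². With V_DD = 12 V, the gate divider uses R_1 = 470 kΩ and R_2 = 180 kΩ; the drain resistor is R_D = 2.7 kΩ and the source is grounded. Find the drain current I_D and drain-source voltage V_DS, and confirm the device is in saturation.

V_G = V_DD·R_2/(R_1+R_2) = 12×180/650 = 3.32 V. With the source grounded, V_GS = V_G = 3.32 V.
Assume saturation: I_D = (k_n/2)(V_GS − V_t)² = (1.7/2)×(3.32 − 2)² = 0.85×1.32² = 1.49 mA.
V_DS = V_DD − I_D·R_D = 12 − 1.49×2.7 = 7.98 V.
Saturation requires V_DS ≥ V_GS − V_t = 1.32 V; 7.98 ≥ 1.32 ✓.

I_D ≈ 1.5 mA, V_DS ≈ 8 V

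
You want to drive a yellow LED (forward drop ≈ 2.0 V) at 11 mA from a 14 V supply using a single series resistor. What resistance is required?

The resistor drops V_S − V_D = 14 − 2.0 = 12 V at 11 mA.
R = 12 V / 11 mA = 1.09 kΩ.

R ≈ 1.1 kΩ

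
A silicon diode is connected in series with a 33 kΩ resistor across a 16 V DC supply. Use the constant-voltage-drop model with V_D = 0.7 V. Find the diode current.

I ≈ 0.46 mA

KVL around the loop: 16 = V_D + I·R = 0.7 + I × 33 kΩ.
So I = (16 − 0.7) / 33 kΩ = 15.3 / 33 = 0.464 mA.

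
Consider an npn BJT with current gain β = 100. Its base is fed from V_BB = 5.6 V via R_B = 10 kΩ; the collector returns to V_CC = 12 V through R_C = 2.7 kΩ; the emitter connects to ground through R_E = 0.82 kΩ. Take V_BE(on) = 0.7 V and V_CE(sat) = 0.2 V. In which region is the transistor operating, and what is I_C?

saturation; I_C ≈ 3.3 mA

Assume active: I_B = (5.6 − 0.7)/(10 + 101×0.82) = 0.0528 mA, I_C = β·I_B = 5.28 mA.
Then V_CE = 12 − 5.28×2.7 − 5.33×0.82 = -6.63 V < 0.2 V — the active assumption fails.
Re-solve with V_CE = 0.2 V. KCL at the emitter: V_E/R_E = (V_BB−0.7−V_E)/R_B + (V_CC−0.2−V_E)/R_C, giving V_E = 2.88 V.
I_C = (V_CC − 0.2 − V_E)/R_C = (11.8 − 2.88)/2.7 = 3.31 mA.
Check: I_B = (4.9 − 2.88)/10 = 0.202 mA, and β·I_B = 20.2 mA > I_C, confirming saturation.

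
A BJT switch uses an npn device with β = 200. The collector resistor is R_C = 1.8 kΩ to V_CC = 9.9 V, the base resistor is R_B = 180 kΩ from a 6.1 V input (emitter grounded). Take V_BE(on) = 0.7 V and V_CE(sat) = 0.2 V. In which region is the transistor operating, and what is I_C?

saturation; I_C ≈ 5.4 mA

Assume active: I_B = (6.1 − 0.7)/180 = 0.03 mA, giving I_C = β·I_B = 6 mA.
But then V_CE = 9.9 − 6×1.8 = -0.9 V < V_CE(sat) = 0.2 V — impossible in the active region.
So the transistor is saturated. With V_CE = 0.2 V, I_C = (V_CC − 0.2)/R_C = 9.7/1.8 = 5.39 mA.
Check: β·I_B = 6 mA > I_C = 5.39 mA, confirming saturation.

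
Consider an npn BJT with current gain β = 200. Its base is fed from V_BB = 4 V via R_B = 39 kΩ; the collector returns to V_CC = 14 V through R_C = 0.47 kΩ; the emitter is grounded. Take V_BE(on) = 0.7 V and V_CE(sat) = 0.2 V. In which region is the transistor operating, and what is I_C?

Assume active. Base-emitter loop: I_B = (V_BB − V_BE)/R_B = (4 − 0.7)/39 = 0.0846 mA.
I_C = β·I_B = 200×0.0846 = 16.9 mA.
V_CE = V_CC − I_C·R_C = 14 − 16.9×0.47 = 6.05 V > V_CE(sat), so the active-region assumption holds.

active; I_C ≈ 17 mA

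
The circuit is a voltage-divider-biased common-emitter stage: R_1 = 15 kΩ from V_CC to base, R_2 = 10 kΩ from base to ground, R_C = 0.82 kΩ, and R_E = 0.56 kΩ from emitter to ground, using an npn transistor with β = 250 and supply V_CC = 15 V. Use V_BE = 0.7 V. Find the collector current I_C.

I_C ≈ 9 mA

Thevenize the base divider: V_Th = V_CC·R_2/(R_1+R_2) = 15×10/25 = 6 V, R_Th = R_1‖R_2 = 6 kΩ.
Base-emitter loop: V_Th = I_B·R_Th + V_BE + (β+1)I_B·R_E, so I_B = (6 − 0.7) / (6 + 251×0.56) = 0.0362 mA.
I_C = β·I_B = 250×0.0362 = 9.04 mA, and I_E = (β+1)I_B = 9.08 mA.
V_CE = V_CC − I_C·R_C − I_E·R_E = 15 − 9.04×0.82 − 9.08×0.56 = 2.5 V.
V_CE = 2.5 V > 0.2 V confirms active-region operation.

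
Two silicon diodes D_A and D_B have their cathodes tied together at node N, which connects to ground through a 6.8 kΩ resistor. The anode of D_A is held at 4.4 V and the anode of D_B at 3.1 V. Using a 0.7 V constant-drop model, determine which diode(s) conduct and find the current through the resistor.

Only D_A conducts; I_R ≈ 0.54 mA

Assume both conduct. Then node N would need to be at both 4.4−0.7 = 3.7 V and 3.1−0.7 = 2.4 V, which is impossible.
Assume only D_A conducts: V_N = 4.4 − 0.7 = 3.7 V, so I_R = 3.7/6.8 = 0.544 mA.
Check D_B: its anode-to-cathode voltage is 3.1 − 3.7 = -0.6 V < 0.7 V, so it is off. The assumption is consistent.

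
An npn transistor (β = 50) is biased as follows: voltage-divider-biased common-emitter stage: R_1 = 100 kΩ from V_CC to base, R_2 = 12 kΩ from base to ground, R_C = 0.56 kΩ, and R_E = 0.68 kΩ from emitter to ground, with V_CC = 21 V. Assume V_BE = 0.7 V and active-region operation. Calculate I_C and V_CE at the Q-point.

I_C ≈ 1.7 mA, V_CE ≈ 19 V

Thevenize the base divider: V_Th = V_CC·R_2/(R_1+R_2) = 21×12/112 = 2.25 V, R_Th = R_1‖R_2 = 10.7 kΩ.
Base-emitter loop: V_Th = I_B·R_Th + V_BE + (β+1)I_B·R_E, so I_B = (2.25 − 0.7) / (10.7 + 51×0.68) = 0.0341 mA.
I_C = β·I_B = 50×0.0341 = 1.71 mA, and I_E = (β+1)I_B = 1.74 mA.
V_CE = V_CC − I_C·R_C − I_E·R_E = 21 − 1.71×0.56 − 1.74×0.68 = 18.9 V.
V_CE = 18.9 V > 0.2 V confirms active-region operation.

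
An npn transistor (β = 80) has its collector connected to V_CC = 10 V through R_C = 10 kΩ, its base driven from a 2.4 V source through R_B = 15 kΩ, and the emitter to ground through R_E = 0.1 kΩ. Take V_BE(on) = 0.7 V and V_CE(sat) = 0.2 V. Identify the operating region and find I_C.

Assume active: I_B = (2.4 − 0.7)/(15 + 81×0.1) = 0.0736 mA, I_C = β·I_B = 5.89 mA.
Then V_CE = 10 − 5.89×10 − 5.96×0.1 = -49.5 V < 0.2 V — the active assumption fails.
Re-solve with V_CE = 0.2 V. KCL at the emitter: V_E/R_E = (V_BB−0.7−V_E)/R_B + (V_CC−0.2−V_E)/R_C, giving V_E = 0.108 V.
I_C = (V_CC − 0.2 − V_E)/R_C = (9.8 − 0.108)/10 = 0.969 mA.
Check: I_B = (1.7 − 0.108)/15 = 0.106 mA, and β·I_B = 8.49 mA > I_C, confirming saturation.

saturation; I_C ≈ 0.97 mA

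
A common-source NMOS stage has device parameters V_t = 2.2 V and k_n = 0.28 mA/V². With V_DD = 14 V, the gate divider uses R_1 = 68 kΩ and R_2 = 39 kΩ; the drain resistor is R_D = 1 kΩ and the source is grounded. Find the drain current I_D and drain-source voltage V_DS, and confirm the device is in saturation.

V_G = V_DD·R_2/(R_1+R_2) = 14×39/107 = 5.1 V. With the source grounded, V_GS = V_G = 5.1 V.
Assume saturation: I_D = (k_n/2)(V_GS − V_t)² = (0.28/2)×(5.1 − 2.2)² = 0.14×2.9² = 1.18 mA.
V_DS = V_DD − I_D·R_D = 14 − 1.18×1 = 12.8 V.
Saturation requires V_DS ≥ V_GS − V_t = 2.9 V; 12.8 ≥ 2.9 ✓.

I_D ≈ 1.2 mA, V_DS ≈ 13 V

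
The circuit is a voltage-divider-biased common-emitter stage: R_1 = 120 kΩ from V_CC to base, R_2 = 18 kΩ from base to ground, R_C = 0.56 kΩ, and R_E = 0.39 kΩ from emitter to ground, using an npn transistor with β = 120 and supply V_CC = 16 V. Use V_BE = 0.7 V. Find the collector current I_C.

Thevenize the base divider: V_Th = V_CC·R_2/(R_1+R_2) = 16×18/138 = 2.09 V, R_Th = R_1‖R_2 = 15.7 kΩ.
Base-emitter loop: V_Th = I_B·R_Th + V_BE + (β+1)I_B·R_E, so I_B = (2.09 − 0.7) / (15.7 + 121×0.39) = 0.0221 mA.
I_C = β·I_B = 120×0.0221 = 2.65 mA, and I_E = (β+1)I_B = 2.67 mA.
V_CE = V_CC − I_C·R_C − I_E·R_E = 16 − 2.65×0.56 − 2.67×0.39 = 13.5 V.
V_CE = 13.5 V > 0.2 V confirms active-region operation.

I_C ≈ 2.6 mA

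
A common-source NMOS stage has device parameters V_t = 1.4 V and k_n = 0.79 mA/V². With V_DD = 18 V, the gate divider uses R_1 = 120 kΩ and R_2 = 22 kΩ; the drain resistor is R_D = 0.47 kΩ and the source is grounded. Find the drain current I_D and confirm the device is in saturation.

I_D ≈ 0.76 mA

V_G = V_DD·R_2/(R_1+R_2) = 18×22/142 = 2.79 V. With the source grounded, V_GS = V_G = 2.79 V.
Assume saturation: I_D = (k_n/2)(V_GS − V_t)² = (0.79/2)×(2.79 − 1.4)² = 0.395×1.39² = 0.762 mA.
V_DS = V_DD − I_D·R_D = 18 − 0.762×0.47 = 17.6 V.
Saturation requires V_DS ≥ V_GS − V_t = 1.39 V; 17.6 ≥ 1.39 ✓.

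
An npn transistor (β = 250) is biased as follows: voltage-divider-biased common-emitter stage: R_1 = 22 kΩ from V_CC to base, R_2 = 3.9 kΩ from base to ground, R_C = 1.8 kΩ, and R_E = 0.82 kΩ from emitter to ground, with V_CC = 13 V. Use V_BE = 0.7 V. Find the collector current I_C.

I_C ≈ 1.5 mA

Thevenize the base divider: V_Th = V_CC·R_2/(R_1+R_2) = 13×3.9/25.9 = 1.96 V, R_Th = R_1‖R_2 = 3.31 kΩ.
Base-emitter loop: V_Th = I_B·R_Th + V_BE + (β+1)I_B·R_E, so I_B = (1.96 − 0.7) / (3.31 + 251×0.82) = 0.00601 mA.
I_C = β·I_B = 250×0.00601 = 1.5 mA, and I_E = (β+1)I_B = 1.51 mA.
V_CE = V_CC − I_C·R_C − I_E·R_E = 13 − 1.5×1.8 − 1.51×0.82 = 9.06 V.
V_CE = 9.06 V > 0.2 V confirms active-region operation.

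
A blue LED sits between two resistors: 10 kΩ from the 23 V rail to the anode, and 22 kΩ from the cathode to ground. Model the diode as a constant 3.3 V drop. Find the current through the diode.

I ≈ 0.62 mA

The two resistors are in series with the diode, so KVL gives 23 = I·10 + 3.3 + I·22.
I = (23 − 3.3) / (10 + 22) kΩ = 19.7 / 32 = 0.616 mA.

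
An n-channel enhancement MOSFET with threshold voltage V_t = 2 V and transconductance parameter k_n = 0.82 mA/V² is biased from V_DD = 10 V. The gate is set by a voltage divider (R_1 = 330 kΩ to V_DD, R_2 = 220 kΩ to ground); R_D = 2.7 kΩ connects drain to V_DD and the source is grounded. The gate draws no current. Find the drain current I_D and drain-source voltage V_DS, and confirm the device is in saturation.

I_D ≈ 1.6 mA, V_DS ≈ 5.6 V

V_G = V_DD·R_2/(R_1+R_2) = 10×220/550 = 4 V. With the source grounded, V_GS = V_G = 4 V.
Assume saturation: I_D = (k_n/2)(V_GS − V_t)² = (0.82/2)×(4 − 2)² = 0.41×2² = 1.64 mA.
V_DS = V_DD − I_D·R_D = 10 − 1.64×2.7 = 5.57 V.
Saturation requires V_DS ≥ V_GS − V_t = 2 V; 5.57 ≥ 2 ✓.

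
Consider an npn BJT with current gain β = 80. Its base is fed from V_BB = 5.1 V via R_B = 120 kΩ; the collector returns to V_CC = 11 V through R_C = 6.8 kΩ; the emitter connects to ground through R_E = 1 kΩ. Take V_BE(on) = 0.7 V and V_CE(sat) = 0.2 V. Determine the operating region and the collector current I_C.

saturation; I_C ≈ 1.4 mA

Assume active: I_B = (5.1 − 0.7)/(120 + 81×1) = 0.0219 mA, I_C = β·I_B = 1.75 mA.
Then V_CE = 11 − 1.75×6.8 − 1.77×1 = -2.68 V < 0.2 V — the active assumption fails.
Re-solve with V_CE = 0.2 V. KCL at the emitter: V_E/R_E = (V_BB−0.7−V_E)/R_B + (V_CC−0.2−V_E)/R_C, giving V_E = 1.41 V.
I_C = (V_CC − 0.2 − V_E)/R_C = (10.8 − 1.41)/6.8 = 1.38 mA.
Check: I_B = (4.4 − 1.41)/120 = 0.0249 mA, and β·I_B = 2 mA > I_C, confirming saturation.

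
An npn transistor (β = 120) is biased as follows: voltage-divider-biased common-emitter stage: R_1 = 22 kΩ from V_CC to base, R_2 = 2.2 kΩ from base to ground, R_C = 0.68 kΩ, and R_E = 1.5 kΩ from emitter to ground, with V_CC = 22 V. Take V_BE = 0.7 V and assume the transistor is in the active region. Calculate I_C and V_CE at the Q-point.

I_C ≈ 0.85 mA, V_CE ≈ 20 V

Thevenize the base divider: V_Th = V_CC·R_2/(R_1+R_2) = 22×2.2/24.2 = 2 V, R_Th = R_1‖R_2 = 2 kΩ.
Base-emitter loop: V_Th = I_B·R_Th + V_BE + (β+1)I_B·R_E, so I_B = (2 − 0.7) / (2 + 121×1.5) = 0.00708 mA.
I_C = β·I_B = 120×0.00708 = 0.85 mA, and I_E = (β+1)I_B = 0.857 mA.
V_CE = V_CC − I_C·R_C − I_E·R_E = 22 − 0.85×0.68 − 0.857×1.5 = 20.1 V.
V_CE = 20.1 V > 0.2 V confirms active-region operation.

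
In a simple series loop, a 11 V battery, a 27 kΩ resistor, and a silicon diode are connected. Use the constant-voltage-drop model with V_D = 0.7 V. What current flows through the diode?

I ≈ 0.38 mA

KVL around the loop: 11 = V_D + I·R = 0.7 + I × 27 kΩ.
So I = (11 − 0.7) / 27 kΩ = 10.3 / 27 = 0.381 mA.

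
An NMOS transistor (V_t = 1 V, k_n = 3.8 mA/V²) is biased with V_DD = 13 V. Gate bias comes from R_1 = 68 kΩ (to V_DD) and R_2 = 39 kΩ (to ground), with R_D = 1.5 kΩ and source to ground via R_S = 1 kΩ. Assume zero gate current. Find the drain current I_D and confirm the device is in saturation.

I_D ≈ 2.6 mA

V_G = V_DD·R_2/(R_1+R_2) = 13×39/107 = 4.74 V.
Assume saturation: I_D = (k_n/2)(V_GS − V_t)² with V_GS = V_G − I_D·R_S = 4.74 − 1·I_D.
Substituting gives 1.9·I_D² − 15.2·I_D + 26.6 = 0, with roots I_D = 2.57 or 5.43 mA.
The root I_D = 5.43 mA gives V_GS = -0.69 V ≤ V_t, so take I_D = 2.57 mA.
Then V_GS = 2.16 V and V_DS = V_DD − I_D(R_D+R_S) = 13 − 2.57×2.5 = 6.56 V.
Saturation requires V_DS ≥ V_GS − V_t = 1.16 V; 6.56 ≥ 1.16 ✓.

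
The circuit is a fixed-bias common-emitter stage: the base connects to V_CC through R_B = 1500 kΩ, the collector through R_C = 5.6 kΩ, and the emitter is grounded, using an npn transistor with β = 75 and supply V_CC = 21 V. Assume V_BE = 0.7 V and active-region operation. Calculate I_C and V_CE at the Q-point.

Base loop: V_CC = I_B·R_B + V_BE, so I_B = (21 − 0.7)/1500 kΩ = 0.0135 mA.
In the active region I_C = β·I_B = 75 × 0.0135 = 1.01 mA.
Collector loop: V_CE = V_CC − I_C·R_C = 21 − 1.01×5.6 = 15.3 V.
Since V_CE = 15.3 V > V_CE(sat) ≈ 0.2 V, the transistor is in the active region as assumed.

I_C ≈ 1 mA, V_CE ≈ 15 V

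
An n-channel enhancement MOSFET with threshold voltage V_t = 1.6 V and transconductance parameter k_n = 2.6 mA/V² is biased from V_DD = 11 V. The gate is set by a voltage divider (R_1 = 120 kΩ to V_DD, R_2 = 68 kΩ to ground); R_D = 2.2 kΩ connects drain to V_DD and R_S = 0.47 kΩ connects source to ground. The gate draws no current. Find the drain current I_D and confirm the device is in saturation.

V_G = V_DD·R_2/(R_1+R_2) = 11×68/188 = 3.98 V.
Assume saturation: I_D = (k_n/2)(V_GS − V_t)² with V_GS = V_G − I_D·R_S = 3.98 − 0.47·I_D.
Substituting gives 0.287·I_D² − 3.91·I_D + 7.36 = 0, with roots I_D = 2.26 or 11.3 mA.
The root I_D = 11.3 mA gives V_GS = -1.35 V ≤ V_t, so take I_D = 2.26 mA.
Then V_GS = 2.92 V and V_DS = V_DD − I_D(R_D+R_S) = 11 − 2.26×2.67 = 4.97 V.
Saturation requires V_DS ≥ V_GS − V_t = 1.32 V; 4.97 ≥ 1.32 ✓.

I_D ≈ 2.3 mA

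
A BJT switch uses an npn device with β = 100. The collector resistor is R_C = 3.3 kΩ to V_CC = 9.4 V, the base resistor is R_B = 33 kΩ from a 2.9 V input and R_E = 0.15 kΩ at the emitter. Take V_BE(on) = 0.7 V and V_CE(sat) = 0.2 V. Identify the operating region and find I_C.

saturation; I_C ≈ 2.7 mA

Assume active: I_B = (2.9 − 0.7)/(33 + 101×0.15) = 0.0457 mA, I_C = β·I_B = 4.57 mA.
Then V_CE = 9.4 − 4.57×3.3 − 4.61×0.15 = -6.37 V < 0.2 V — the active assumption fails.
Re-solve with V_CE = 0.2 V. KCL at the emitter: V_E/R_E = (V_BB−0.7−V_E)/R_B + (V_CC−0.2−V_E)/R_C, giving V_E = 0.408 V.
I_C = (V_CC − 0.2 − V_E)/R_C = (9.2 − 0.408)/3.3 = 2.66 mA.
Check: I_B = (2.2 − 0.408)/33 = 0.0543 mA, and β·I_B = 5.43 mA > I_C, confirming saturation.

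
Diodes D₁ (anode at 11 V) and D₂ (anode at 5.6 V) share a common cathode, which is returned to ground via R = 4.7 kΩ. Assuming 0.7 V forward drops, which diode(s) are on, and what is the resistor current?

Only D₁ conducts; I_R ≈ 2.2 mA

Assume both conduct. Then node N would need to be at both 11−0.7 = 10.3 V and 5.6−0.7 = 4.9 V, which is impossible.
Assume only D₁ conducts: V_N = 11 − 0.7 = 10.3 V, so I_R = 10.3/4.7 = 2.19 mA.
Check D₂: its anode-to-cathode voltage is 5.6 − 10.3 = -4.7 V < 0.7 V, so it is off. The assumption is consistent.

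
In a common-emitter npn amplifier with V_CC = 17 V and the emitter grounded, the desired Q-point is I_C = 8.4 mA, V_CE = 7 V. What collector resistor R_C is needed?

R_C ≈ 1.2 kΩ

Collector loop: V_CC = I_C·R_C + V_CE.
R_C = (V_CC − V_CE)/I_C = (17 − 7)/8.4 = 1.19 kΩ.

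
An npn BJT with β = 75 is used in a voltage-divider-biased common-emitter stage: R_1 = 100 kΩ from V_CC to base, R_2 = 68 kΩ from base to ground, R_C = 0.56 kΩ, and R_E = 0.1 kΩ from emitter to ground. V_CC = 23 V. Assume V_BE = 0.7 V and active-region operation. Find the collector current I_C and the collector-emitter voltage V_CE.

I_C ≈ 13 mA, V_CE ≈ 14 V

Thevenize the base divider: V_Th = V_CC·R_2/(R_1+R_2) = 23×68/168 = 9.31 V, R_Th = R_1‖R_2 = 40.5 kΩ.
Base-emitter loop: V_Th = I_B·R_Th + V_BE + (β+1)I_B·R_E, so I_B = (9.31 − 0.7) / (40.5 + 76×0.1) = 0.179 mA.
I_C = β·I_B = 75×0.179 = 13.4 mA, and I_E = (β+1)I_B = 13.6 mA.
V_CE = V_CC − I_C·R_C − I_E·R_E = 23 − 13.4×0.56 − 13.6×0.1 = 14.1 V.
V_CE = 14.1 V > 0.2 V confirms active-region operation.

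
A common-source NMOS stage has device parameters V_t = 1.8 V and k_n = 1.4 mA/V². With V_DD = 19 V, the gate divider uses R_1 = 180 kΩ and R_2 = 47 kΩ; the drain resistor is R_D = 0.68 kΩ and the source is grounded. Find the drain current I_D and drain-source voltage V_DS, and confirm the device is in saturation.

I_D ≈ 3.2 mA, V_DS ≈ 17 V

V_G = V_DD·R_2/(R_1+R_2) = 19×47/227 = 3.93 V. With the source grounded, V_GS = V_G = 3.93 V.
Assume saturation: I_D = (k_n/2)(V_GS − V_t)² = (1.4/2)×(3.93 − 1.8)² = 0.7×2.13² = 3.19 mA.
V_DS = V_DD − I_D·R_D = 19 − 3.19×0.68 = 16.8 V.
Saturation requires V_DS ≥ V_GS − V_t = 2.13 V; 16.8 ≥ 2.13 ✓.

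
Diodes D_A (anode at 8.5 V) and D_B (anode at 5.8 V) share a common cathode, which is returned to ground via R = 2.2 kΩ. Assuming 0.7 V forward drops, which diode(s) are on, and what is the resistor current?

Only D_A conducts; I_R ≈ 3.5 mA

Assume both conduct. Then node N would need to be at both 8.5−0.7 = 7.8 V and 5.8−0.7 = 5.1 V, which is impossible.
Assume only D_A conducts: V_N = 8.5 − 0.7 = 7.8 V, so I_R = 7.8/2.2 = 3.55 mA.
Check D_B: its anode-to-cathode voltage is 5.8 − 7.8 = -2 V < 0.7 V, so it is off. The assumption is consistent.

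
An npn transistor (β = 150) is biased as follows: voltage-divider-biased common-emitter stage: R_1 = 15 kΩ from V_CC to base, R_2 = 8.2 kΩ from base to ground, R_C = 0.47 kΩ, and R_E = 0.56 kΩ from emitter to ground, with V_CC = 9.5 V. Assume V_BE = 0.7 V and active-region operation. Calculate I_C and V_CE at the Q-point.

Thevenize the base divider: V_Th = V_CC·R_2/(R_1+R_2) = 9.5×8.2/23.2 = 3.36 V, R_Th = R_1‖R_2 = 5.3 kΩ.
Base-emitter loop: V_Th = I_B·R_Th + V_BE + (β+1)I_B·R_E, so I_B = (3.36 − 0.7) / (5.3 + 151×0.56) = 0.0296 mA.
I_C = β·I_B = 150×0.0296 = 4.44 mA, and I_E = (β+1)I_B = 4.47 mA.
V_CE = V_CC − I_C·R_C − I_E·R_E = 9.5 − 4.44×0.47 − 4.47×0.56 = 4.91 V.
V_CE = 4.91 V > 0.2 V confirms active-region operation.

I_C ≈ 4.4 mA, V_CE ≈ 4.9 V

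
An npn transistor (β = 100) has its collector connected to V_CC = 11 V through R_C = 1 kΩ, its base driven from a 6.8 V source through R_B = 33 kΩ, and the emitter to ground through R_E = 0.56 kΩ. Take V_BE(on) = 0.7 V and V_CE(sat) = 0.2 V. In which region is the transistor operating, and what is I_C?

Assume active. Base-emitter loop: I_B = (V_BB − V_BE)/(R_B + (β+1)R_E) = (6.8 − 0.7)/(33 + 101×0.56) = 0.0681 mA.
I_C = β·I_B = 100×0.0681 = 6.81 mA.
V_CE = V_CC − I_C·R_C − I_E·R_E = 11 − 6.81×1 − 6.88×0.56 = 0.337 V > V_CE(sat), so the active-region assumption holds.

active; I_C ≈ 6.8 mA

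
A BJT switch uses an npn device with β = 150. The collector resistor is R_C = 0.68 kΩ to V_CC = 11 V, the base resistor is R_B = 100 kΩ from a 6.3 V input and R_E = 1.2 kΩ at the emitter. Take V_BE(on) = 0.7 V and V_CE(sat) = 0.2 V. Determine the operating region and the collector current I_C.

Assume active. Base-emitter loop: I_B = (V_BB − V_BE)/(R_B + (β+1)R_E) = (6.3 − 0.7)/(100 + 151×1.2) = 0.0199 mA.
I_C = β·I_B = 150×0.0199 = 2.99 mA.
V_CE = V_CC − I_C·R_C − I_E·R_E = 11 − 2.99×0.68 − 3.01×1.2 = 5.36 V > V_CE(sat), so the active-region assumption holds.

active; I_C ≈ 3 mA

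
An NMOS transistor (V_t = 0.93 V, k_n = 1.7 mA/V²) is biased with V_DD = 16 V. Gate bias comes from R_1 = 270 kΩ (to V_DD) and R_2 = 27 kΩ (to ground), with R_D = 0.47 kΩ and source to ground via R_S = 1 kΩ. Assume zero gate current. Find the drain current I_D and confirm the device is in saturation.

I_D ≈ 0.13 mA

V_G = V_DD·R_2/(R_1+R_2) = 16×27/297 = 1.45 V.
Assume saturation: I_D = (k_n/2)(V_GS − V_t)² with V_GS = V_G − I_D·R_S = 1.45 − 1·I_D.
Substituting gives 0.85·I_D² − 1.89·I_D + 0.234 = 0, with roots I_D = 0.131 or 2.09 mA.
The root I_D = 2.09 mA gives V_GS = -0.64 V ≤ V_t, so take I_D = 0.131 mA.
Then V_GS = 1.32 V and V_DS = V_DD − I_D(R_D+R_S) = 16 − 0.131×1.47 = 15.8 V.
Saturation requires V_DS ≥ V_GS − V_t = 0.393 V; 15.8 ≥ 0.393 ✓.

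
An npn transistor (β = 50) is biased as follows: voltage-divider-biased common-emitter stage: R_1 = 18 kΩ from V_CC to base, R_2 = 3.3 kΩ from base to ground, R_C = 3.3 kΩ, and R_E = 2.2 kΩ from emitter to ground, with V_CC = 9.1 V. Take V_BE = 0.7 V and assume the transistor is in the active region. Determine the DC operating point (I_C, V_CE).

Thevenize the base divider: V_Th = V_CC·R_2/(R_1+R_2) = 9.1×3.3/21.3 = 1.41 V, R_Th = R_1‖R_2 = 2.79 kΩ.
Base-emitter loop: V_Th = I_B·R_Th + V_BE + (β+1)I_B·R_E, so I_B = (1.41 − 0.7) / (2.79 + 51×2.2) = 0.00617 mA.
I_C = β·I_B = 50×0.00617 = 0.309 mA, and I_E = (β+1)I_B = 0.315 mA.
V_CE = V_CC − I_C·R_C − I_E·R_E = 9.1 − 0.309×3.3 − 0.315×2.2 = 7.39 V.
V_CE = 7.39 V > 0.2 V confirms active-region operation.

I_C ≈ 0.31 mA, V_CE ≈ 7.4 V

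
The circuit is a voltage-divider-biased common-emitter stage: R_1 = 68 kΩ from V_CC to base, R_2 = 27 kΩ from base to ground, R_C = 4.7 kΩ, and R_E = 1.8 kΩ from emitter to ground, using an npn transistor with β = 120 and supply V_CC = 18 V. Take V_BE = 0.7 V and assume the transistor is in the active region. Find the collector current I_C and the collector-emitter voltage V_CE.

I_C ≈ 2.2 mA, V_CE ≈ 3.4 V

Thevenize the base divider: V_Th = V_CC·R_2/(R_1+R_2) = 18×27/95 = 5.12 V, R_Th = R_1‖R_2 = 19.3 kΩ.
Base-emitter loop: V_Th = I_B·R_Th + V_BE + (β+1)I_B·R_E, so I_B = (5.12 − 0.7) / (19.3 + 121×1.8) = 0.0186 mA.
I_C = β·I_B = 120×0.0186 = 2.23 mA, and I_E = (β+1)I_B = 2.25 mA.
V_CE = V_CC − I_C·R_C − I_E·R_E = 18 − 2.23×4.7 − 2.25×1.8 = 3.44 V.
V_CE = 3.44 V > 0.2 V confirms active-region operation.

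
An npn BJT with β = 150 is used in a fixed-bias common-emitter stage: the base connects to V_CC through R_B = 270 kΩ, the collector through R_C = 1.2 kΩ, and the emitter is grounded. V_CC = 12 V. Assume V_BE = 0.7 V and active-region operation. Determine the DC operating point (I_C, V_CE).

Base loop: V_CC = I_B·R_B + V_BE, so I_B = (12 − 0.7)/270 kΩ = 0.0419 mA.
In the active region I_C = β·I_B = 150 × 0.0419 = 6.28 mA.
Collector loop: V_CE = V_CC − I_C·R_C = 12 − 6.28×1.2 = 4.47 V.
Since V_CE = 4.47 V > V_CE(sat) ≈ 0.2 V, the transistor is in the active region as assumed.

I_C ≈ 6.3 mA, V_CE ≈ 4.5 V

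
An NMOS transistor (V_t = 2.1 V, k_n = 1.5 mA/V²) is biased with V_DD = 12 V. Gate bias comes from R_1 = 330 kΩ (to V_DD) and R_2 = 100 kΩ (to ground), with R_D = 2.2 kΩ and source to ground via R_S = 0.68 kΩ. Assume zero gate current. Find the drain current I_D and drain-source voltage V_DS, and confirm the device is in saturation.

V_G = V_DD·R_2/(R_1+R_2) = 12×100/430 = 2.79 V.
Assume saturation: I_D = (k_n/2)(V_GS − V_t)² with V_GS = V_G − I_D·R_S = 2.79 − 0.68·I_D.
Substituting gives 0.347·I_D² − 1.7·I_D + 0.358 = 0, with roots I_D = 0.22 or 4.7 mA.
The root I_D = 4.7 mA gives V_GS = -0.402 V ≤ V_t, so take I_D = 0.22 mA.
Then V_GS = 2.64 V and V_DS = V_DD − I_D(R_D+R_S) = 12 − 0.22×2.88 = 11.4 V.
Saturation requires V_DS ≥ V_GS − V_t = 0.541 V; 11.4 ≥ 0.541 ✓.

I_D ≈ 0.22 mA, V_DS ≈ 11 V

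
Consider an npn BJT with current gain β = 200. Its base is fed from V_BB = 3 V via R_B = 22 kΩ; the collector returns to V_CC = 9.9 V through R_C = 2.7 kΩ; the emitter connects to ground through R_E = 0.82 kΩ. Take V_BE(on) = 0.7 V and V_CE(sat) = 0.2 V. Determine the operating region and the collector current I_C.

active; I_C ≈ 2.5 mA

Assume active. Base-emitter loop: I_B = (V_BB − V_BE)/(R_B + (β+1)R_E) = (3 − 0.7)/(22 + 201×0.82) = 0.0123 mA.
I_C = β·I_B = 200×0.0123 = 2.46 mA.
V_CE = V_CC − I_C·R_C − I_E·R_E = 9.9 − 2.46×2.7 − 2.47×0.82 = 1.22 V > V_CE(sat), so the active-region assumption holds.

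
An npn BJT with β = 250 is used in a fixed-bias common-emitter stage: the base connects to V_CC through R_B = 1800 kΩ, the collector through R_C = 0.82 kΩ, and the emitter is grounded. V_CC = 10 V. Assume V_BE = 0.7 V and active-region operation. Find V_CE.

V_CE ≈ 8.9 V

Base loop: V_CC = I_B·R_B + V_BE, so I_B = (10 − 0.7)/1800 kΩ = 0.00517 mA.
In the active region I_C = β·I_B = 250 × 0.00517 = 1.29 mA.
Collector loop: V_CE = V_CC − I_C·R_C = 10 − 1.29×0.82 = 8.94 V.
Since V_CE = 8.94 V > V_CE(sat) ≈ 0.2 V, the transistor is in the active region as assumed.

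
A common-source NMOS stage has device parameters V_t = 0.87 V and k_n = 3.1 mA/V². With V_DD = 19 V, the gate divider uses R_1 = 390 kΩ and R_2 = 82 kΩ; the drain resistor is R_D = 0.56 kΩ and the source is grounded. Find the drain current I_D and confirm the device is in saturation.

V_G = V_DD·R_2/(R_1+R_2) = 19×82/472 = 3.3 V. With the source grounded, V_GS = V_G = 3.3 V.
Assume saturation: I_D = (k_n/2)(V_GS − V_t)² = (3.1/2)×(3.3 − 0.87)² = 1.55×2.43² = 9.16 mA.
V_DS = V_DD − I_D·R_D = 19 − 9.16×0.56 = 13.9 V.
Saturation requires V_DS ≥ V_GS − V_t = 2.43 V; 13.9 ≥ 2.43 ✓.

I_D ≈ 9.2 mA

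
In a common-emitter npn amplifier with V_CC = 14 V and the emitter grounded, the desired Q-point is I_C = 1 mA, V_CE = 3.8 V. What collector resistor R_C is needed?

Collector loop: V_CC = I_C·R_C + V_CE.
R_C = (V_CC − V_CE)/I_C = (14 − 3.8)/1 = 10.2 kΩ.

R_C ≈ 10 kΩ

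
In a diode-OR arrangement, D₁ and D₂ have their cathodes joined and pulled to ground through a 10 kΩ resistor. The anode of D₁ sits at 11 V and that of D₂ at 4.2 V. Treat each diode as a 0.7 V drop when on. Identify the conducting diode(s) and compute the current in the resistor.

Only D₁ conducts; I_R ≈ 1 mA

Assume both conduct. Then node N would need to be at both 11−0.7 = 10.3 V and 4.2−0.7 = 3.5 V, which is impossible.
Assume only D₁ conducts: V_N = 11 − 0.7 = 10.3 V, so I_R = 10.3/10 = 1.03 mA.
Check D₂: its anode-to-cathode voltage is 4.2 − 10.3 = -6.1 V < 0.7 V, so it is off. The assumption is consistent.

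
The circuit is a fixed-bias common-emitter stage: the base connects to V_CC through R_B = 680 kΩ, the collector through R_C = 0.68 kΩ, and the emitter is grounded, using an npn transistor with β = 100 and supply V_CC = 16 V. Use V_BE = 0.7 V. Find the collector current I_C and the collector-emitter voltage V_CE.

Base loop: V_CC = I_B·R_B + V_BE, so I_B = (16 − 0.7)/680 kΩ = 0.0225 mA.
In the active region I_C = β·I_B = 100 × 0.0225 = 2.25 mA.
Collector loop: V_CE = V_CC − I_C·R_C = 16 − 2.25×0.68 = 14.5 V.
Since V_CE = 14.5 V > V_CE(sat) ≈ 0.2 V, the transistor is in the active region as assumed.

I_C ≈ 2.3 mA, V_CE ≈ 14 V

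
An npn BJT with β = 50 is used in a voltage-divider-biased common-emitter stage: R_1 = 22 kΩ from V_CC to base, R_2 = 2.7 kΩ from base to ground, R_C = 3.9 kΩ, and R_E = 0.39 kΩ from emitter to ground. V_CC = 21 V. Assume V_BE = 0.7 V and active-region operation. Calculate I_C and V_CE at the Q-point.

I_C ≈ 3.6 mA, V_CE ≈ 5.6 V

Thevenize the base divider: V_Th = V_CC·R_2/(R_1+R_2) = 21×2.7/24.7 = 2.3 V, R_Th = R_1‖R_2 = 2.4 kΩ.
Base-emitter loop: V_Th = I_B·R_Th + V_BE + (β+1)I_B·R_E, so I_B = (2.3 − 0.7) / (2.4 + 51×0.39) = 0.0716 mA.
I_C = β·I_B = 50×0.0716 = 3.58 mA, and I_E = (β+1)I_B = 3.65 mA.
V_CE = V_CC − I_C·R_C − I_E·R_E = 21 − 3.58×3.9 − 3.65×0.39 = 5.62 V.
V_CE = 5.62 V > 0.2 V confirms active-region operation.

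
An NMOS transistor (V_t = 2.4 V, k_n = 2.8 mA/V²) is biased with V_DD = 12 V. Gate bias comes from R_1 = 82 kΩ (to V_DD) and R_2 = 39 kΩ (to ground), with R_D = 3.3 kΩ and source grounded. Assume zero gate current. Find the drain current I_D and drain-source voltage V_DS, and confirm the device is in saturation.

V_G = V_DD·R_2/(R_1+R_2) = 12×39/121 = 3.87 V. With the source grounded, V_GS = V_G = 3.87 V.
Assume saturation: I_D = (k_n/2)(V_GS − V_t)² = (2.8/2)×(3.87 − 2.4)² = 1.4×1.47² = 3.02 mA.
V_DS = V_DD − I_D·R_D = 12 − 3.02×3.3 = 2.05 V.
Saturation requires V_DS ≥ V_GS − V_t = 1.47 V; 2.05 ≥ 1.47 ✓.

I_D ≈ 3 mA, V_DS ≈ 2 V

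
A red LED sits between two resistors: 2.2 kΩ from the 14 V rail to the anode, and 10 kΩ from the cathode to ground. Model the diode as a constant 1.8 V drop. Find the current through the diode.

I ≈ 1 mA

The two resistors are in series with the diode, so KVL gives 14 = I·2.2 + 1.8 + I·10.
I = (14 − 1.8) / (2.2 + 10) kΩ = 12.2 / 12.2 = 1 mA.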